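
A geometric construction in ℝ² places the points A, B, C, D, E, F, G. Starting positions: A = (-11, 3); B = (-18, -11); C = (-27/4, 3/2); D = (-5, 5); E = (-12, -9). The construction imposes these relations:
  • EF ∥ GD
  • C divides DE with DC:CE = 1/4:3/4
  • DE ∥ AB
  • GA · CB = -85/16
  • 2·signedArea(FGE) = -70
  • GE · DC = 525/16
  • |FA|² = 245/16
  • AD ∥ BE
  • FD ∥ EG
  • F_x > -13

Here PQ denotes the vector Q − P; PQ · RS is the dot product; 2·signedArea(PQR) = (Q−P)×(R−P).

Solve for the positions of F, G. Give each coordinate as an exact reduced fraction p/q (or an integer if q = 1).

F = (-51/4, -1/2)
G = (-17/4, -7/2)

1. G_x = -17/4  [GA · CB = -85/16 ∩ GE · DC = 525/16]
2. G_y = -7/2  [GA · CB = -85/16 ∩ GE · DC = 525/16]
   → G = (-17/4, -7/2)
3. F_x = -51/4  [2·signedArea(FGE) = -70 ∩ EF ∥ GD]
4. F_y = -1/2  [2·signedArea(FGE) = -70 ∩ EF ∥ GD]
   → F = (-51/4, -1/2)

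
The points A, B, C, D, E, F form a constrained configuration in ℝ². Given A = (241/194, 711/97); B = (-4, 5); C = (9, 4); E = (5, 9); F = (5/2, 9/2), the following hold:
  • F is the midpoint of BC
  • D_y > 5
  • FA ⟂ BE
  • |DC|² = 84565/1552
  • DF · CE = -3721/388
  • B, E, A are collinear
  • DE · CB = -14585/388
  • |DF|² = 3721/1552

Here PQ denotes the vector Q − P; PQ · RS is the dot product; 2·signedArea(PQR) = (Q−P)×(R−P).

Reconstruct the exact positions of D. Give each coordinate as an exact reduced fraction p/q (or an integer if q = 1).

1. D_x = 363/194  [DE · CB = -14585/388 ∩ DF · CE = -3721/388]
2. D_y = 2295/388  [DE · CB = -14585/388 ∩ DF · CE = -3721/388]
   → D = (363/194, 2295/388)

D = (363/194, 2295/388)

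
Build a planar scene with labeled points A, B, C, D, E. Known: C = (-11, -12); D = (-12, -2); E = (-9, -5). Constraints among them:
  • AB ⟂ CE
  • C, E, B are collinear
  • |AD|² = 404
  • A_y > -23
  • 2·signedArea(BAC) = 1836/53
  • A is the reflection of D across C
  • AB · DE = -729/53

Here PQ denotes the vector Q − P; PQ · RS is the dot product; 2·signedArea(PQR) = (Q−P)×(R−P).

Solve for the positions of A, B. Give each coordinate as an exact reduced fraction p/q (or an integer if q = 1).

A = (-10, -22)
B = (-719/53, -1112/53)

1. A_x = -10  [A is the reflection of D across C]
2. A_y = -22  [A is the reflection of D across C]
   → A = (-10, -22)
3. B_x = -719/53  [C, E, B are collinear ∩ AB ⟂ CE]
4. B_y = -1112/53  [C, E, B are collinear ∩ AB ⟂ CE]
   → B = (-719/53, -1112/53)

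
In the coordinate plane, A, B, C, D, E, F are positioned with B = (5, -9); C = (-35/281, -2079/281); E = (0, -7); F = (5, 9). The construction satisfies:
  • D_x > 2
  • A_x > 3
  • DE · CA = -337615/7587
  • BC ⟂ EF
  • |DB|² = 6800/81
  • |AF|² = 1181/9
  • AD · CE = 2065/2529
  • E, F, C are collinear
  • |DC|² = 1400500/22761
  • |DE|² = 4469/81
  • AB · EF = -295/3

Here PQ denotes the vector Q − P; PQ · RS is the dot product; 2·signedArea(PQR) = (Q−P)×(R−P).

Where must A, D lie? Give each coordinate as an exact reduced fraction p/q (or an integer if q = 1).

1. A_x = 10/3  [line -5·x + -16·y + -62/3 = 0 ∩ |AF|² = 1181/9]
2. A_y = -7/3  [line -5·x + -16·y + -62/3 = 0 ∩ |AF|² = 1181/9]
   → A = (10/3, -7/3)
3. D_x = 25/9  [DE · CA = -337615/7587 ∩ AD · CE = 2065/2529]
4. D_y = -1/9  [DE · CA = -337615/7587 ∩ AD · CE = 2065/2529]
   → D = (25/9, -1/9)

A = (10/3, -7/3)
D = (25/9, -1/9)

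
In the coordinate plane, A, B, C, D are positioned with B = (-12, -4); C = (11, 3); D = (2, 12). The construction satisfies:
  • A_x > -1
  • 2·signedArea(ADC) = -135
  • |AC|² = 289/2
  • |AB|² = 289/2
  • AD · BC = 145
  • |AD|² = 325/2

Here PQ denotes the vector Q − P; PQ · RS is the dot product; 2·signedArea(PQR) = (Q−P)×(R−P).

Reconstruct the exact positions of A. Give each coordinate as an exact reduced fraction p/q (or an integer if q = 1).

1. A_x = -1/2  [AD · BC = 145 ∩ 2·signedArea(ADC) = -135]
2. A_y = -1/2  [AD · BC = 145 ∩ 2·signedArea(ADC) = -135]
   → A = (-1/2, -1/2)

A = (-1/2, -1/2)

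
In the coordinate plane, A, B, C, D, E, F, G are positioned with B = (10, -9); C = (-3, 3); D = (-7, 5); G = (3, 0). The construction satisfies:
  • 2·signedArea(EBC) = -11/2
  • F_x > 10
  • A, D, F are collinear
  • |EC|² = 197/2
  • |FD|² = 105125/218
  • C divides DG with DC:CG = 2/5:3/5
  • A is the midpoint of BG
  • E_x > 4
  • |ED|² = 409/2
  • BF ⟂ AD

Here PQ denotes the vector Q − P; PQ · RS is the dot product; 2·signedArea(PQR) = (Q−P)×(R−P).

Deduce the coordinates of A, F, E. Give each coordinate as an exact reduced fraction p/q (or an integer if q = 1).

A = (13/2, -9/2)
E = (9/2, -7/2)
F = (2389/218, -1665/218)

1. A_x = 13/2  [A is the midpoint of BG]
2. A_y = -9/2  [A is the midpoint of BG]
   → A = (13/2, -9/2)
3. F_x = 2389/218  [A, D, F are collinear ∩ BF ⟂ AD]
4. F_y = -1665/218  [A, D, F are collinear ∩ BF ⟂ AD]
   → F = (2389/218, -1665/218)
5. E_x = 9/2  [line -12·x + -13·y + 17/2 = 0 ∩ |EC|² = 197/2]
6. E_y = -7/2  [line -12·x + -13·y + 17/2 = 0 ∩ |EC|² = 197/2]
   → E = (9/2, -7/2)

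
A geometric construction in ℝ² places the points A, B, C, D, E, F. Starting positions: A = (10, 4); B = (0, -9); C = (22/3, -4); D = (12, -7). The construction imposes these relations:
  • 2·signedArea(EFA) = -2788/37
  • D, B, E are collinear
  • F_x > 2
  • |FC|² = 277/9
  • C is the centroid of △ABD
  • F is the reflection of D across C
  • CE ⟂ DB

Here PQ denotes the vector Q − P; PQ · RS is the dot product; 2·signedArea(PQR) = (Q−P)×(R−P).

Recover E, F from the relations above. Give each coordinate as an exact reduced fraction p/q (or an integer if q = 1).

E = (294/37, -284/37)
F = (8/3, -1)

1. E_x = 294/37  [D, B, E are collinear ∩ CE ⟂ DB]
2. E_y = -284/37  [D, B, E are collinear ∩ CE ⟂ DB]
   → E = (294/37, -284/37)
3. F_x = 8/3  [F is the reflection of D across C]
4. F_y = -1  [F is the reflection of D across C]
   → F = (8/3, -1)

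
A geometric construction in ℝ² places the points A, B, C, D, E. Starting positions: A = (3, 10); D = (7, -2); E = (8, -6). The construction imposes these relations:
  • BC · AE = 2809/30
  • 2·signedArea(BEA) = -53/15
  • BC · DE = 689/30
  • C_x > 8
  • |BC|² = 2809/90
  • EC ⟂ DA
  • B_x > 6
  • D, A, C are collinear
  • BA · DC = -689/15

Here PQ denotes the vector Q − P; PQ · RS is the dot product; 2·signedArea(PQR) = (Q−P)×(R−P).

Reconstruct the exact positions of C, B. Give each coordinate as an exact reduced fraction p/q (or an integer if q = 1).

1. C_x = 83/10  [D, A, C are collinear ∩ EC ⟂ DA]
2. C_y = -59/10  [D, A, C are collinear ∩ EC ⟂ DA]
   → C = (83/10, -59/10)
3. B_x = 98/15  [BA · DC = -689/15 ∩ BC · DE = 689/30]
4. B_y = -3/5  [BA · DC = -689/15 ∩ BC · DE = 689/30]
   → B = (98/15, -3/5)

B = (98/15, -3/5)
C = (83/10, -59/10)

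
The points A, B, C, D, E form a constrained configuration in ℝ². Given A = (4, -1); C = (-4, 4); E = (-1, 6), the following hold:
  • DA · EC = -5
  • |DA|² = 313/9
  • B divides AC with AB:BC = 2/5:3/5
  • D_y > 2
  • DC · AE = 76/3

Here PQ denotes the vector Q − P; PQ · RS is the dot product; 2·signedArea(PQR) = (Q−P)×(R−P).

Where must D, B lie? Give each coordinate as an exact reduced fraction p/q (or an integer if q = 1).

1. D_x = -1/3  [DA · EC = -5 ∩ DC · AE = 76/3]
2. D_y = 3  [DA · EC = -5 ∩ DC · AE = 76/3]
   → D = (-1/3, 3)
3. B_x = 4/5  [B divides AC with AB:BC = 2/5:3/5]
4. B_y = 1  [B divides AC with AB:BC = 2/5:3/5]
   → B = (4/5, 1)

B = (4/5, 1)
D = (-1/3, 3)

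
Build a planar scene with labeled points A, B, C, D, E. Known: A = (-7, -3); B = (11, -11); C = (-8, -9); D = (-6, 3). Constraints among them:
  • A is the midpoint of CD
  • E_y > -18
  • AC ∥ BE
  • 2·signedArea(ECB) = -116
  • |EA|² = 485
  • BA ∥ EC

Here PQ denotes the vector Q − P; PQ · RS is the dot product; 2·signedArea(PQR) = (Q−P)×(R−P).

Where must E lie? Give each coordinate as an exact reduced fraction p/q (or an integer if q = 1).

E = (10, -17)

1. E_x = 10  [BA ∥ EC ∩ AC ∥ BE]
2. E_y = -17  [BA ∥ EC ∩ AC ∥ BE]
   → E = (10, -17)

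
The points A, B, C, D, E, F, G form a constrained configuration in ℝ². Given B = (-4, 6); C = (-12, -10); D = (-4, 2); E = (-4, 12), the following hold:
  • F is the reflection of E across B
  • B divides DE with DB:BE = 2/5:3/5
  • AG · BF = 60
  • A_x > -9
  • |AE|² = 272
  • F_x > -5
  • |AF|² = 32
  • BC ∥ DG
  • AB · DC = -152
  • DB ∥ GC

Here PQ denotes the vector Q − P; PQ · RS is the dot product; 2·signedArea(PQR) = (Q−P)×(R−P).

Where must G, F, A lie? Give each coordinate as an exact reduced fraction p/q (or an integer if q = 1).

A = (-8, -4)
F = (-4, 0)
G = (-12, -14)

1. G_x = -12  [DB ∥ GC ∩ BC ∥ DG]
2. G_y = -14  [DB ∥ GC ∩ BC ∥ DG]
   → G = (-12, -14)
3. F_x = -4  [F is the reflection of E across B]
4. F_y = 0  [F is the reflection of E across B]
   → F = (-4, 0)
5. A_x = -8  [AG · BF = 60 ∩ AB · DC = -152]
6. A_y = -4  [AG · BF = 60 ∩ AB · DC = -152]
   → A = (-8, -4)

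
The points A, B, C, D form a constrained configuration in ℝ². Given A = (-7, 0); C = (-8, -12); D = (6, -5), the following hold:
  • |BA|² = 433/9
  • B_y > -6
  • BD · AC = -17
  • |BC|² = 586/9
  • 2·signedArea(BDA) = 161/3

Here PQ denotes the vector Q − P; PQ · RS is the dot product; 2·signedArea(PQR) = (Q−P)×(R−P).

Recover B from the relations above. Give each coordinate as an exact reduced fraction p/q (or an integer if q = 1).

B = (-3, -17/3)

1. B_x = -3  [2·signedArea(BDA) = 161/3 ∩ BD · AC = -17]
2. B_y = -17/3  [2·signedArea(BDA) = 161/3 ∩ BD · AC = -17]
   → B = (-3, -17/3)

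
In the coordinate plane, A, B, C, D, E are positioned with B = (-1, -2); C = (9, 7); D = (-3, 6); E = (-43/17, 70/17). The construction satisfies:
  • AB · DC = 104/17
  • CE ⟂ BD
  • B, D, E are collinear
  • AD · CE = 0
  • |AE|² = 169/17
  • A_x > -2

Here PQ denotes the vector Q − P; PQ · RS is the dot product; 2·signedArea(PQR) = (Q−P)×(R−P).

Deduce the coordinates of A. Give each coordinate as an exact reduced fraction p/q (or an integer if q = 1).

A = (-30/17, 18/17)

1. A_x = -30/17  [AD · CE = 0 ∩ AB · DC = 104/17]
2. A_y = 18/17  [AD · CE = 0 ∩ AB · DC = 104/17]
   → A = (-30/17, 18/17)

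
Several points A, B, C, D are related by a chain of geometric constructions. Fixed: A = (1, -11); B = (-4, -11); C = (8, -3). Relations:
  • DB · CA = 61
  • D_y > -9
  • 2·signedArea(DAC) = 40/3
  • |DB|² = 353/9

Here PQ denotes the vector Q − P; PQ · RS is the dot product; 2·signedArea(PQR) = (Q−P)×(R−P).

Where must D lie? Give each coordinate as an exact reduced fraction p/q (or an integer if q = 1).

D = (5/3, -25/3)

1. D_x = 5/3  [DB · CA = 61 ∩ 2·signedArea(DAC) = 40/3]
2. D_y = -25/3  [DB · CA = 61 ∩ 2·signedArea(DAC) = 40/3]
   → D = (5/3, -25/3)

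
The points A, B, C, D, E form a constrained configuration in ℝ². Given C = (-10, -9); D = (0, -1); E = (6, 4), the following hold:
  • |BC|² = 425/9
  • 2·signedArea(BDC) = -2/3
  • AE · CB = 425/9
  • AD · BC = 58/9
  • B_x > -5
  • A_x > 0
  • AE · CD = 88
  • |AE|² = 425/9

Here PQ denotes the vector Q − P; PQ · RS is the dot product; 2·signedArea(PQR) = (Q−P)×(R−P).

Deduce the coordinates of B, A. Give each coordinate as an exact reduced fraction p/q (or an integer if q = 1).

A = (2/3, -1/3)
B = (-14/3, -14/3)

1. B_x = -14/3  [line 8·x + -10·y + -28/3 = 0 ∩ |BC|² = 425/9]
2. B_y = -14/3  [line 8·x + -10·y + -28/3 = 0 ∩ |BC|² = 425/9]
   → B = (-14/3, -14/3)
3. A_x = 2/3  [AD · BC = 58/9 ∩ AE · CD = 88]
4. A_y = -1/3  [AD · BC = 58/9 ∩ AE · CD = 88]
   → A = (2/3, -1/3)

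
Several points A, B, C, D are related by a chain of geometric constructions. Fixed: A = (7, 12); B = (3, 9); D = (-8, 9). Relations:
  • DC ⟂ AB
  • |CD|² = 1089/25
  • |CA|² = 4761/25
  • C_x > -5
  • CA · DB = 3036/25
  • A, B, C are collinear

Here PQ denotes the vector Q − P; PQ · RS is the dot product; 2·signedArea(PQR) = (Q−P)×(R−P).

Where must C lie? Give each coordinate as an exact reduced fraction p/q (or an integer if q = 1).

1. C_x = -101/25  [A, B, C are collinear ∩ DC ⟂ AB]
2. C_y = 93/25  [A, B, C are collinear ∩ DC ⟂ AB]
   → C = (-101/25, 93/25)

C = (-101/25, 93/25)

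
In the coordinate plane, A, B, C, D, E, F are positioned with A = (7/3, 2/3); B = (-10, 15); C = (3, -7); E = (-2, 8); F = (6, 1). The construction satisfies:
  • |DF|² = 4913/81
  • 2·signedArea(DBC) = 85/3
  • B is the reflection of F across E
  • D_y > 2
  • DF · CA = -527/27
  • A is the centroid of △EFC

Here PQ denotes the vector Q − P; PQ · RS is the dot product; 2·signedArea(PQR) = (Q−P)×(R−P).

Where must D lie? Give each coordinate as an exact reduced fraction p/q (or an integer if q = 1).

1. D_x = -14/9  [2·signedArea(DBC) = 85/3 ∩ DF · CA = -527/27]
2. D_y = 26/9  [2·signedArea(DBC) = 85/3 ∩ DF · CA = -527/27]
   → D = (-14/9, 26/9)

D = (-14/9, 26/9)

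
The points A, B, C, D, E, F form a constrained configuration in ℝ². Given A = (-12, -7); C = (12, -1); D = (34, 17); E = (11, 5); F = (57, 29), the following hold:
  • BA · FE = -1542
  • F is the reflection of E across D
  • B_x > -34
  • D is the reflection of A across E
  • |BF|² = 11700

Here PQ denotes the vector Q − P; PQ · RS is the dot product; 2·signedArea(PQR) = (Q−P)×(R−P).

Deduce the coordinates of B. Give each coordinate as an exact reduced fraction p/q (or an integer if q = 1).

B = (-33, -31)

1. B_x = -33  [line 46·x + 24·y + 2262 = 0 ∩ |BF|² = 11700]
2. B_y = -31  [line 46·x + 24·y + 2262 = 0 ∩ |BF|² = 11700]
   → B = (-33, -31)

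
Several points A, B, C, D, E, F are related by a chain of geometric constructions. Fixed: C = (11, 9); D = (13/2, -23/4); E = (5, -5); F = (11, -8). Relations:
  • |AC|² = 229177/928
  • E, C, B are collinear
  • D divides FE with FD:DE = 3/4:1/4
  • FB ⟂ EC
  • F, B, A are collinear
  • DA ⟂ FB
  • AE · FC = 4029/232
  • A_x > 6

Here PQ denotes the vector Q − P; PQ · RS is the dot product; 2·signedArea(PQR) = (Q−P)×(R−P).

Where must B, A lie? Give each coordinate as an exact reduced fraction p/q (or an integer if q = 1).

A = (1481/232, -1397/232)
B = (281/58, -311/58)

1. B_x = 281/58  [E, C, B are collinear ∩ FB ⟂ EC]
2. B_y = -311/58  [E, C, B are collinear ∩ FB ⟂ EC]
   → B = (281/58, -311/58)
3. A_x = 1481/232  [F, B, A are collinear ∩ DA ⟂ FB]
4. A_y = -1397/232  [F, B, A are collinear ∩ DA ⟂ FB]
   → A = (1481/232, -1397/232)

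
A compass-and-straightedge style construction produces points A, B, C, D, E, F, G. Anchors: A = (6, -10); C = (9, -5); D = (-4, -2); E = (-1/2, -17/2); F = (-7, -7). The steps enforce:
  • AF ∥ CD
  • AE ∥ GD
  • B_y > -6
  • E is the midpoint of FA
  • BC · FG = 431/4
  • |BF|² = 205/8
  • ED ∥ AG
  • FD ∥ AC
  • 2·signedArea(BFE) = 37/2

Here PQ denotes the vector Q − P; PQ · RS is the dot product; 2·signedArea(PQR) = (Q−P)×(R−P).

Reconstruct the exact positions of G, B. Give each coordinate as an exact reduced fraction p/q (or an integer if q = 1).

1. G_x = 5/2  [AE ∥ GD ∩ ED ∥ AG]
2. G_y = -7/2  [AE ∥ GD ∩ ED ∥ AG]
   → G = (5/2, -7/2)
3. B_x = -9/4  [2·signedArea(BFE) = 37/2 ∩ BC · FG = 431/4]
4. B_y = -21/4  [2·signedArea(BFE) = 37/2 ∩ BC · FG = 431/4]
   → B = (-9/4, -21/4)

B = (-9/4, -21/4)
G = (5/2, -7/2)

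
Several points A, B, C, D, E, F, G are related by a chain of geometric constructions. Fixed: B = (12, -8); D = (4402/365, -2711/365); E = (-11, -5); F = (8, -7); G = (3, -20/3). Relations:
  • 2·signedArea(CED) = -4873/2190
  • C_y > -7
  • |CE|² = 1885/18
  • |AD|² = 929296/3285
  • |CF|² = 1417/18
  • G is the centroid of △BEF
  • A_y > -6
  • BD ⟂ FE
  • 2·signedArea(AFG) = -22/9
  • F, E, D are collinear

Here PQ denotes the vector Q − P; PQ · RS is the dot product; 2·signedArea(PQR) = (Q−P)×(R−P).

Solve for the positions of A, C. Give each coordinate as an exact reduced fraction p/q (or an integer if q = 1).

1. A_x = -14/3  [line -1/3·x + -5·y + -269/9 = 0 ∩ |AD|² = 929296/3285]
2. A_y = -17/3  [line -1/3·x + -5·y + -269/9 = 0 ∩ |AD|² = 929296/3285]
   → A = (-14/3, -17/3)
3. C_x = -5/6  [line 886/365·x + 8417/365·y + 315859/2190 = 0 ∩ |CF|² = 1417/18]
4. C_y = -37/6  [line 886/365·x + 8417/365·y + 315859/2190 = 0 ∩ |CF|² = 1417/18]
   → C = (-5/6, -37/6)

A = (-14/3, -17/3)
C = (-5/6, -37/6)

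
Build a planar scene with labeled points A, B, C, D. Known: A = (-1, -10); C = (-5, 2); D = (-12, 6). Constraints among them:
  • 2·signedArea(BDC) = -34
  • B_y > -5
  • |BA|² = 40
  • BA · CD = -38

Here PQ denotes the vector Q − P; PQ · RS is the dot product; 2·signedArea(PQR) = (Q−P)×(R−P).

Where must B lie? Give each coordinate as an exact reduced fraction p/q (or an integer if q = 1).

1. B_x = -3  [BA · CD = -38 ∩ 2·signedArea(BDC) = -34]
2. B_y = -4  [BA · CD = -38 ∩ 2·signedArea(BDC) = -34]
   → B = (-3, -4)

B = (-3, -4)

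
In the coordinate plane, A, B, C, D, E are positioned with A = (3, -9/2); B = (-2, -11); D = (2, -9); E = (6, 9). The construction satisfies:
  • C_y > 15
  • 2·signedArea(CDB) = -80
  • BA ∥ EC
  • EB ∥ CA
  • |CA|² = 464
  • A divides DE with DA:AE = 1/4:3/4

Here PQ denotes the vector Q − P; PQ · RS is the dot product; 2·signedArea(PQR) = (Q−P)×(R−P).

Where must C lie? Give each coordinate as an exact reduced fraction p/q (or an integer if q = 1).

C = (11, 31/2)

1. C_x = 11  [EB ∥ CA ∩ BA ∥ EC]
2. C_y = 31/2  [EB ∥ CA ∩ BA ∥ EC]
   → C = (11, 31/2)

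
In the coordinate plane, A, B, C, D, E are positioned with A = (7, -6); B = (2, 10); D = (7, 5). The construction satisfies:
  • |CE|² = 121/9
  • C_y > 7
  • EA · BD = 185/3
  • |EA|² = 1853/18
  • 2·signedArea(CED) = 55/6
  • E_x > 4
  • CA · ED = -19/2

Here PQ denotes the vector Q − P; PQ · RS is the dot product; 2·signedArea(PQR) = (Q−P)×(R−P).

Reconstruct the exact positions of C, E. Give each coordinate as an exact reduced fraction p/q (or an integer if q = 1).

C = (9/2, 15/2)
E = (9/2, 23/6)

1. E_x = 9/2  [line -5·x + 5·y + 10/3 = 0 ∩ |EA|² = 1853/18]
2. E_y = 23/6  [line -5·x + 5·y + 10/3 = 0 ∩ |EA|² = 1853/18]
   → E = (9/2, 23/6)
3. C_x = 9/2  [CA · ED = -19/2 ∩ 2·signedArea(CED) = 55/6]
4. C_y = 15/2  [CA · ED = -19/2 ∩ 2·signedArea(CED) = 55/6]
   → C = (9/2, 15/2)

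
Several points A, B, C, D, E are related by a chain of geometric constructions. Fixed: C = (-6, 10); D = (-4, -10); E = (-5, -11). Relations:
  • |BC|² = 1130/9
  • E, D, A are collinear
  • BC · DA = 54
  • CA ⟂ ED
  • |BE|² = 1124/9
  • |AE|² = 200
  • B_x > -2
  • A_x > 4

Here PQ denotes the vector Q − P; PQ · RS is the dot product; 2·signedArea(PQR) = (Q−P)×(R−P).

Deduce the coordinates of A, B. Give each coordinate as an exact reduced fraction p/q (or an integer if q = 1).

1. A_x = 5  [E, D, A are collinear ∩ CA ⟂ ED]
2. A_y = -1  [E, D, A are collinear ∩ CA ⟂ ED]
   → A = (5, -1)
3. B_x = -5/3  [line -9·x + -9·y + -18 = 0 ∩ |BC|² = 1130/9]
4. B_y = -1/3  [line -9·x + -9·y + -18 = 0 ∩ |BC|² = 1130/9]
   → B = (-5/3, -1/3)

A = (5, -1)
B = (-5/3, -1/3)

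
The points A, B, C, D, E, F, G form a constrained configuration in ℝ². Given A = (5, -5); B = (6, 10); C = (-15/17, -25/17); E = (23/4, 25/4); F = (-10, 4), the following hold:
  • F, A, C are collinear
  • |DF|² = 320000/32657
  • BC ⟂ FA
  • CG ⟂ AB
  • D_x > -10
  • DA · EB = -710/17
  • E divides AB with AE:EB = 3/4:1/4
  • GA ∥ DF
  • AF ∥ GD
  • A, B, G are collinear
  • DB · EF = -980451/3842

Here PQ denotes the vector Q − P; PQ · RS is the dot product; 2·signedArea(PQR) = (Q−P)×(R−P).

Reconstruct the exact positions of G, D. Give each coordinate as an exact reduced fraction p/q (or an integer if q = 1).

D = (-18810/1921, 13684/1921)
G = (10005/1921, -3605/1921)

1. G_x = 10005/1921  [A, B, G are collinear ∩ CG ⟂ AB]
2. G_y = -3605/1921  [A, B, G are collinear ∩ CG ⟂ AB]
   → G = (10005/1921, -3605/1921)
3. D_x = -18810/1921  [GA ∥ DF ∩ AF ∥ GD]
4. D_y = 13684/1921  [GA ∥ DF ∩ AF ∥ GD]
   → D = (-18810/1921, 13684/1921)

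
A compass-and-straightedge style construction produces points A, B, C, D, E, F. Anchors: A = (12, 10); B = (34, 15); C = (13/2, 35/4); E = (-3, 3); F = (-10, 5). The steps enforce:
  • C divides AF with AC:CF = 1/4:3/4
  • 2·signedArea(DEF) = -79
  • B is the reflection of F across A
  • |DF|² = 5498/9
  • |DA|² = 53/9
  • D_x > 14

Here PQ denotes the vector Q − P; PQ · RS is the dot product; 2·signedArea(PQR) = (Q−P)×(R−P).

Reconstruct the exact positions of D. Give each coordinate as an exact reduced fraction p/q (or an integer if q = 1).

D = (43/3, 28/3)

1. D_x = 43/3  [line -2·x + -7·y + 94 = 0 ∩ |DF|² = 5498/9]
2. D_y = 28/3  [line -2·x + -7·y + 94 = 0 ∩ |DF|² = 5498/9]
   → D = (43/3, 28/3)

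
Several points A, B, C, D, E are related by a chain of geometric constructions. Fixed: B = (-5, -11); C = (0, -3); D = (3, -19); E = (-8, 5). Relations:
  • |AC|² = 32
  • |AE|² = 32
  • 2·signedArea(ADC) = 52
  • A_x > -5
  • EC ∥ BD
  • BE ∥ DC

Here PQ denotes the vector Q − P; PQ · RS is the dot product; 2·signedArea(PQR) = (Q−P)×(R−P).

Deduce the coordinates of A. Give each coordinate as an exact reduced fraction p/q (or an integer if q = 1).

A = (-4, 1)

1. A_x = -4  [line -16·x + -3·y + -61 = 0 ∩ |AE|² = 32]
2. A_y = 1  [line -16·x + -3·y + -61 = 0 ∩ |AE|² = 32]
   → A = (-4, 1)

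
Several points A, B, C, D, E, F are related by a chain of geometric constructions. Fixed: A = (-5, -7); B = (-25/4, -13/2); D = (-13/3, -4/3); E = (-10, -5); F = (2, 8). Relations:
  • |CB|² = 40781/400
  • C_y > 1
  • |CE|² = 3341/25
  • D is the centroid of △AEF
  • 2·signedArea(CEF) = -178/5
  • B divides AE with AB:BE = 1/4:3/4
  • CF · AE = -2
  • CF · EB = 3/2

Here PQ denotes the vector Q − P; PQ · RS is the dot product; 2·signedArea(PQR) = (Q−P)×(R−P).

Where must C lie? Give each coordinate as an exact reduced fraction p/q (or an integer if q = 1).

C = (-4/5, 2)

1. C_x = -4/5  [CF · EB = 3/2 ∩ 2·signedArea(CEF) = -178/5]
2. C_y = 2  [CF · EB = 3/2 ∩ 2·signedArea(CEF) = -178/5]
   → C = (-4/5, 2)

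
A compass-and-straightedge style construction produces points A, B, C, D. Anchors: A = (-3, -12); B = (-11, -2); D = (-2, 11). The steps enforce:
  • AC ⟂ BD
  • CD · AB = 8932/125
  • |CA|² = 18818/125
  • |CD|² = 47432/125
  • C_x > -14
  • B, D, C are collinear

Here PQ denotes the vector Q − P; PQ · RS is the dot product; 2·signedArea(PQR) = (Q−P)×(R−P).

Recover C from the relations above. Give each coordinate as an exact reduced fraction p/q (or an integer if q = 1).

1. C_x = -1636/125  [B, D, C are collinear ∩ AC ⟂ BD]
2. C_y = -627/125  [B, D, C are collinear ∩ AC ⟂ BD]
   → C = (-1636/125, -627/125)

C = (-1636/125, -627/125)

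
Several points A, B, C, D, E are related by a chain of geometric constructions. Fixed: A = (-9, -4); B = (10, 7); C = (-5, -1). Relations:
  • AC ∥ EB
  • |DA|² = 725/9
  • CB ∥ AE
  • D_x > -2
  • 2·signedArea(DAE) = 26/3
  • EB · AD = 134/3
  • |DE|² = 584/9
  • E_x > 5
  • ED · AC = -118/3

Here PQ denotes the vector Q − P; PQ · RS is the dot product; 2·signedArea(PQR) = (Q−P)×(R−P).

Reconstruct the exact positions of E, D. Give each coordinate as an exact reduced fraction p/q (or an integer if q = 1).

1. E_x = 6  [AC ∥ EB ∩ CB ∥ AE]
2. E_y = 4  [AC ∥ EB ∩ CB ∥ AE]
   → E = (6, 4)
3. D_x = -4/3  [2·signedArea(DAE) = 26/3 ∩ ED · AC = -118/3]
4. D_y = 2/3  [2·signedArea(DAE) = 26/3 ∩ ED · AC = -118/3]
   → D = (-4/3, 2/3)

D = (-4/3, 2/3)
E = (6, 4)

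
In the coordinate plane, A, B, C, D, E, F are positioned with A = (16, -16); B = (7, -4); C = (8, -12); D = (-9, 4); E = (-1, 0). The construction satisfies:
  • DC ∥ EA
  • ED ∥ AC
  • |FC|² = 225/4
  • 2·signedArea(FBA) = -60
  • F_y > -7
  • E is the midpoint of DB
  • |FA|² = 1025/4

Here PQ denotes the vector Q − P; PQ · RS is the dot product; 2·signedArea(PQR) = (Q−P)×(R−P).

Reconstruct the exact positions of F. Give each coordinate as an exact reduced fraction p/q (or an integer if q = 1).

1. F_x = 7/2  [line 12·x + 9·y + 12 = 0 ∩ |FC|² = 225/4]
2. F_y = -6  [line 12·x + 9·y + 12 = 0 ∩ |FC|² = 225/4]
   → F = (7/2, -6)

F = (7/2, -6)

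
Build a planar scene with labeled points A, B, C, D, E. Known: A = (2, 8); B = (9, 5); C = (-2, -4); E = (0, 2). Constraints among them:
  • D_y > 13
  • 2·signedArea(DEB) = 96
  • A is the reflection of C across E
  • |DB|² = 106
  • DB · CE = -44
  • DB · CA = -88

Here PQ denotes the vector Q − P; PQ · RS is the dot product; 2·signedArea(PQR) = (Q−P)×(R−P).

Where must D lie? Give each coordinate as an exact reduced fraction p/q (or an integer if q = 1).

1. D_x = 4  [2·signedArea(DEB) = 96 ∩ DB · CE = -44]
2. D_y = 14  [2·signedArea(DEB) = 96 ∩ DB · CE = -44]
   → D = (4, 14)

D = (4, 14)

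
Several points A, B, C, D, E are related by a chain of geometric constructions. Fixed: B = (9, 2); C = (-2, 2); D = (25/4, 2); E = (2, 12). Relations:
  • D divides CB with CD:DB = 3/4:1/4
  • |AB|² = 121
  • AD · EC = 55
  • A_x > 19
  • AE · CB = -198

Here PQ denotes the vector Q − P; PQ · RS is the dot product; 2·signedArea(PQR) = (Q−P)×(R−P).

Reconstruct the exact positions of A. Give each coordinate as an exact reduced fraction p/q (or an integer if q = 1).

A = (20, 2)

1. A_x = 20  [AD · EC = 55 ∩ AE · CB = -198]
2. A_y = 2  [AD · EC = 55 ∩ AE · CB = -198]
   → A = (20, 2)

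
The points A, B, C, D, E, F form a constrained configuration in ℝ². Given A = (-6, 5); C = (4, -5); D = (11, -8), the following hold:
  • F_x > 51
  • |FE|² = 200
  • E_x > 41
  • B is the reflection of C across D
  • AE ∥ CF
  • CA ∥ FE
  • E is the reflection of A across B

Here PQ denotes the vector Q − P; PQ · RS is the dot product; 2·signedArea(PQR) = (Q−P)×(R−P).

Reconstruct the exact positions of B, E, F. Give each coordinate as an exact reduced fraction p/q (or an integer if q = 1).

1. B_x = 18  [B is the reflection of C across D]
2. B_y = -11  [B is the reflection of C across D]
   → B = (18, -11)
3. E_x = 42  [E is the reflection of A across B]
4. E_y = -27  [E is the reflection of A across B]
   → E = (42, -27)
5. F_x = 52  [CA ∥ FE ∩ AE ∥ CF]
6. F_y = -37  [CA ∥ FE ∩ AE ∥ CF]
   → F = (52, -37)

B = (18, -11)
E = (42, -27)
F = (52, -37)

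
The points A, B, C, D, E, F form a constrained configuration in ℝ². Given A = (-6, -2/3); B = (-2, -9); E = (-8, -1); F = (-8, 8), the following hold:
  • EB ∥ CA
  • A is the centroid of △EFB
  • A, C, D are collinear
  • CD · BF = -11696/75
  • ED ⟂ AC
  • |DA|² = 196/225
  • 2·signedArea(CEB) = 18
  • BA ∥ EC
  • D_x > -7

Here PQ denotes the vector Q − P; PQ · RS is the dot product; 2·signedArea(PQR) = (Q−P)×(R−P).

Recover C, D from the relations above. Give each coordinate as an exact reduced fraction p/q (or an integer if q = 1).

C = (-12, 22/3)
D = (-164/25, 2/25)

1. C_x = -12  [EB ∥ CA ∩ BA ∥ EC]
2. C_y = 22/3  [EB ∥ CA ∩ BA ∥ EC]
   → C = (-12, 22/3)
3. D_x = -164/25  [A, C, D are collinear ∩ ED ⟂ AC]
4. D_y = 2/25  [A, C, D are collinear ∩ ED ⟂ AC]
   → D = (-164/25, 2/25)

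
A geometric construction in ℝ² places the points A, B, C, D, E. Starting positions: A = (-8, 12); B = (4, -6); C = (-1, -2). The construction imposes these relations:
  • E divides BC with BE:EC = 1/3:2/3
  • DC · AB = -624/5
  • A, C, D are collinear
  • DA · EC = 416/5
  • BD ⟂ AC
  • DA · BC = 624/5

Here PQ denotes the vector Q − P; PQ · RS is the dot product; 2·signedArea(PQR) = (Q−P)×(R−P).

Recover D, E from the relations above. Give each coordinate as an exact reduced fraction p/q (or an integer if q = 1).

1. D_x = 8/5  [A, C, D are collinear ∩ BD ⟂ AC]
2. D_y = -36/5  [A, C, D are collinear ∩ BD ⟂ AC]
   → D = (8/5, -36/5)
3. E_x = 7/3  [E divides BC with BE:EC = 1/3:2/3]
4. E_y = -14/3  [E divides BC with BE:EC = 1/3:2/3]
   → E = (7/3, -14/3)

D = (8/5, -36/5)
E = (7/3, -14/3)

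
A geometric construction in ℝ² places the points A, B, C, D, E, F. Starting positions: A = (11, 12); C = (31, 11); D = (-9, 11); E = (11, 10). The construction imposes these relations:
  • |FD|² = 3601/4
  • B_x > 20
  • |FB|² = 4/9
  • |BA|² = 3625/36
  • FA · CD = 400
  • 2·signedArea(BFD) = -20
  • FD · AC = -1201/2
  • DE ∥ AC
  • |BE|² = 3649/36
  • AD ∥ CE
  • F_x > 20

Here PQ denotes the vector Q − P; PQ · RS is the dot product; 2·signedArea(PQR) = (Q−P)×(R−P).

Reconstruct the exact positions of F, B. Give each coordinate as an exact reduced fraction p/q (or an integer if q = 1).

B = (21, 67/6)
F = (21, 21/2)

1. F_x = 21  [FD · AC = -1201/2 ∩ FA · CD = 400]
2. F_y = 21/2  [FD · AC = -1201/2 ∩ FA · CD = 400]
   → F = (21, 21/2)
3. B_x = 21  [line -1/2·x + -30·y + 691/2 = 0 ∩ |BE|² = 3649/36]
4. B_y = 67/6  [line -1/2·x + -30·y + 691/2 = 0 ∩ |BE|² = 3649/36]
   → B = (21, 67/6)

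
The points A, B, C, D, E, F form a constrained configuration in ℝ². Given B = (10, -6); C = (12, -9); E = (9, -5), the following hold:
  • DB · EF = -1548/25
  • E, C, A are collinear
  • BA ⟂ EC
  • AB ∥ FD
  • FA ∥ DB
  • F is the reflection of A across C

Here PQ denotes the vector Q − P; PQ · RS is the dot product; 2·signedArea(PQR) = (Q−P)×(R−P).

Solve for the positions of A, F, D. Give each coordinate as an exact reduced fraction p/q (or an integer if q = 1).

A = (246/25, -153/25)
D = (358/25, -294/25)
F = (354/25, -297/25)

1. A_x = 246/25  [E, C, A are collinear ∩ BA ⟂ EC]
2. A_y = -153/25  [E, C, A are collinear ∩ BA ⟂ EC]
   → A = (246/25, -153/25)
3. F_x = 354/25  [F is the reflection of A across C]
4. F_y = -297/25  [F is the reflection of A across C]
   → F = (354/25, -297/25)
5. D_x = 358/25  [FA ∥ DB ∩ AB ∥ FD]
6. D_y = -294/25  [FA ∥ DB ∩ AB ∥ FD]
   → D = (358/25, -294/25)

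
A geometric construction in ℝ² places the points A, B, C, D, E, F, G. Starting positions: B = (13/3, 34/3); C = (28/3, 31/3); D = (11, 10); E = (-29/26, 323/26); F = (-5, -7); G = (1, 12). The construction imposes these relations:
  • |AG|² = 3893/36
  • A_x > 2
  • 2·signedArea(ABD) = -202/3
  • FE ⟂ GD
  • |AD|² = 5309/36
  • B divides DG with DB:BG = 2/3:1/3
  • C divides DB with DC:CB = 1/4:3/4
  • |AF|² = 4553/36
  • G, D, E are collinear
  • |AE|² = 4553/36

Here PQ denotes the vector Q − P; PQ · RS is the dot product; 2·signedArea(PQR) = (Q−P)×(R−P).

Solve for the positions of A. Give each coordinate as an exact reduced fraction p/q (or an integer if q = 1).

A = (13/6, 5/3)

1. A_x = 13/6  [line 4/3·x + 20/3·y + -14 = 0 ∩ |AG|² = 3893/36]
2. A_y = 5/3  [line 4/3·x + 20/3·y + -14 = 0 ∩ |AG|² = 3893/36]
   → A = (13/6, 5/3)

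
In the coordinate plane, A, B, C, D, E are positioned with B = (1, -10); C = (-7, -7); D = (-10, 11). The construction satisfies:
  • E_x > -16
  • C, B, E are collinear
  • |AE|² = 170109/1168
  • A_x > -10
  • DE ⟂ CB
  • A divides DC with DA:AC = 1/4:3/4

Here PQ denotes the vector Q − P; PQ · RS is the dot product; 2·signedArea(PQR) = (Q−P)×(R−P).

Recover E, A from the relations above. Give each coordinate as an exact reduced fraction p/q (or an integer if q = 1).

1. E_x = -1135/73  [C, B, E are collinear ∩ DE ⟂ CB]
2. E_y = -277/73  [C, B, E are collinear ∩ DE ⟂ CB]
   → E = (-1135/73, -277/73)
3. A_x = -37/4  [A divides DC with DA:AC = 1/4:3/4]
4. A_y = 13/2  [A divides DC with DA:AC = 1/4:3/4]
   → A = (-37/4, 13/2)

A = (-37/4, 13/2)
E = (-1135/73, -277/73)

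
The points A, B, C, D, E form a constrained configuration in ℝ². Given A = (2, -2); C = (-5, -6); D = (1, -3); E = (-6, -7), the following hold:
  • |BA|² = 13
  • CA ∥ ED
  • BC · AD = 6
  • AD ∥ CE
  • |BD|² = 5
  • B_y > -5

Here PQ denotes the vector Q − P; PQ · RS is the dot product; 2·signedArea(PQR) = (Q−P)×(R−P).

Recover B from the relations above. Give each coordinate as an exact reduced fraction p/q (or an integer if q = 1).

B = (-1, -4)

1. B_x = -1  [line 1·x + 1·y + 5 = 0 ∩ |BA|² = 13]
2. B_y = -4  [line 1·x + 1·y + 5 = 0 ∩ |BA|² = 13]
   → B = (-1, -4)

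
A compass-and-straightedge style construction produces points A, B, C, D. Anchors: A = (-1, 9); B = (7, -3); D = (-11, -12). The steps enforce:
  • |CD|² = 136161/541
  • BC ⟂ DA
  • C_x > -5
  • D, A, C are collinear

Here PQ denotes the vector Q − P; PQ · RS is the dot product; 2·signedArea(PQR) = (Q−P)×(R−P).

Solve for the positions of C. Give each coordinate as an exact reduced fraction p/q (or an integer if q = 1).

1. C_x = -2261/541  [D, A, C are collinear ∩ BC ⟂ DA]
2. C_y = 1257/541  [D, A, C are collinear ∩ BC ⟂ DA]
   → C = (-2261/541, 1257/541)

C = (-2261/541, 1257/541)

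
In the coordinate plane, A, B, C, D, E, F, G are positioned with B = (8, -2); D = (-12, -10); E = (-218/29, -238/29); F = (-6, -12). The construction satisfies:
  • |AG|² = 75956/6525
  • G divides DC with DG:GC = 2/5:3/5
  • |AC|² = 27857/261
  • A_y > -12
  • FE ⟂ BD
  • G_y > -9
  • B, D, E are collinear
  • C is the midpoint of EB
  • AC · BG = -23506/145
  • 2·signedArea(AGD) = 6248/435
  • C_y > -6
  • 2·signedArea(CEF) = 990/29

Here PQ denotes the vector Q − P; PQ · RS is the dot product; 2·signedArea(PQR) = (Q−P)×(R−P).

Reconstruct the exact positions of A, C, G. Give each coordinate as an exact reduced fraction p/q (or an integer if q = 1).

A = (-8, -34/3)
C = (7/29, -148/29)
G = (-206/29, -1166/145)

1. C_x = 7/29  [C is the midpoint of EB]
2. C_y = -148/29  [C is the midpoint of EB]
   → C = (7/29, -148/29)
3. G_x = -206/29  [G divides DC with DG:GC = 2/5:3/5]
4. G_y = -1166/145  [G divides DC with DG:GC = 2/5:3/5]
   → G = (-206/29, -1166/145)
5. A_x = -8  [AC · BG = -23506/145 ∩ 2·signedArea(AGD) = 6248/435]
6. A_y = -34/3  [AC · BG = -23506/145 ∩ 2·signedArea(AGD) = 6248/435]
   → A = (-8, -34/3)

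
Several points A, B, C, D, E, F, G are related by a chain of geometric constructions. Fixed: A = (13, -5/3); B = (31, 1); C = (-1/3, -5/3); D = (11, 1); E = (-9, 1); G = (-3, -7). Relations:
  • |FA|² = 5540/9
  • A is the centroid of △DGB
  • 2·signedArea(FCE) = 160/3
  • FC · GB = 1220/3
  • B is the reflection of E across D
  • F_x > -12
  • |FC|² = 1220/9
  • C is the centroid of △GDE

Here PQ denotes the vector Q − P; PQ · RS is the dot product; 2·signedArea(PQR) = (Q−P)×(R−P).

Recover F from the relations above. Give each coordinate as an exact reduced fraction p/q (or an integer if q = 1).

F = (-35/3, -13/3)

1. F_x = -35/3  [FC · GB = 1220/3 ∩ 2·signedArea(FCE) = 160/3]
2. F_y = -13/3  [FC · GB = 1220/3 ∩ 2·signedArea(FCE) = 160/3]
   → F = (-35/3, -13/3)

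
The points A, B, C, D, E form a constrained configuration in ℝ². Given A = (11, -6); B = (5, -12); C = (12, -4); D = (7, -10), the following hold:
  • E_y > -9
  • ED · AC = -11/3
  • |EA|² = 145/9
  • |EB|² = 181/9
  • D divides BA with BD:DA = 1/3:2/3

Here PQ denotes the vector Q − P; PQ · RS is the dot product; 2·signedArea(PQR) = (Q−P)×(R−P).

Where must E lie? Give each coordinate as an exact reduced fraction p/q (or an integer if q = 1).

1. E_x = 8  [line -1·x + -2·y + -28/3 = 0 ∩ |EA|² = 145/9]
2. E_y = -26/3  [line -1·x + -2·y + -28/3 = 0 ∩ |EA|² = 145/9]
   → E = (8, -26/3)

E = (8, -26/3)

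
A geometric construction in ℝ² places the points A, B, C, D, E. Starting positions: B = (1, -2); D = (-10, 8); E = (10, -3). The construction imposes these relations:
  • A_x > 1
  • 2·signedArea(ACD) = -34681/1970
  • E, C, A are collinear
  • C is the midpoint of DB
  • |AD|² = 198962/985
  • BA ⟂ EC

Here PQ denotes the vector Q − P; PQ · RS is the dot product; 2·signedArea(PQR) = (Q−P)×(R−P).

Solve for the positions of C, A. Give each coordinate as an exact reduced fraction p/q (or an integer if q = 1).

A = (1933/985, 321/985)
C = (-9/2, 3)

1. C_x = -9/2  [C is the midpoint of DB]
2. C_y = 3  [C is the midpoint of DB]
   → C = (-9/2, 3)
3. A_x = 1933/985  [E, C, A are collinear ∩ BA ⟂ EC]
4. A_y = 321/985  [E, C, A are collinear ∩ BA ⟂ EC]
   → A = (1933/985, 321/985)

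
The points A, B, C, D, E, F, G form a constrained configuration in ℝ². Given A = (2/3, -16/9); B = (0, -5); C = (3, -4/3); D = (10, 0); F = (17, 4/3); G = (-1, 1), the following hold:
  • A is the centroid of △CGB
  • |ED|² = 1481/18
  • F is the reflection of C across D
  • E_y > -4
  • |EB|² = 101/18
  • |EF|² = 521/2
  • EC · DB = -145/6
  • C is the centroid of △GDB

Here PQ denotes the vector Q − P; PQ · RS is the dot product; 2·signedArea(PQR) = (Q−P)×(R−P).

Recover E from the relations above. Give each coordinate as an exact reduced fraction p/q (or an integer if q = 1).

E = (3/2, -19/6)

1. E_x = 3/2  [line 10·x + 5·y + 5/6 = 0 ∩ |EF|² = 521/2]
2. E_y = -19/6  [line 10·x + 5·y + 5/6 = 0 ∩ |EF|² = 521/2]
   → E = (3/2, -19/6)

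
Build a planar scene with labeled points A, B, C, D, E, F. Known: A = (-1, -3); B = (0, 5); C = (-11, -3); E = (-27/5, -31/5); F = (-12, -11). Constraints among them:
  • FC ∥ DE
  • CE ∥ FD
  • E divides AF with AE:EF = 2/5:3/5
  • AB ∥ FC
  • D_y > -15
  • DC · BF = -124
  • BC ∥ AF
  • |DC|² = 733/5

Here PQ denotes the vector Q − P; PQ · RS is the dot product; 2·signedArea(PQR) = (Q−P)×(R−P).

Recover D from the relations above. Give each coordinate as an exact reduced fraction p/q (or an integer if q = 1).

1. D_x = -32/5  [FC ∥ DE ∩ CE ∥ FD]
2. D_y = -71/5  [FC ∥ DE ∩ CE ∥ FD]
   → D = (-32/5, -71/5)

D = (-32/5, -71/5)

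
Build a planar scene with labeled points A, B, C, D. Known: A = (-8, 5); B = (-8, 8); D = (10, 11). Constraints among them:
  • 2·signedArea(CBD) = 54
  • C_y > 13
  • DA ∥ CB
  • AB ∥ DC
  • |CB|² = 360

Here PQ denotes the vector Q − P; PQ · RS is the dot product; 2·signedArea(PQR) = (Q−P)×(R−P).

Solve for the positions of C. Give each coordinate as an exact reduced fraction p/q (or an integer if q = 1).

1. C_x = 10  [DA ∥ CB ∩ AB ∥ DC]
2. C_y = 14  [DA ∥ CB ∩ AB ∥ DC]
   → C = (10, 14)

C = (10, 14)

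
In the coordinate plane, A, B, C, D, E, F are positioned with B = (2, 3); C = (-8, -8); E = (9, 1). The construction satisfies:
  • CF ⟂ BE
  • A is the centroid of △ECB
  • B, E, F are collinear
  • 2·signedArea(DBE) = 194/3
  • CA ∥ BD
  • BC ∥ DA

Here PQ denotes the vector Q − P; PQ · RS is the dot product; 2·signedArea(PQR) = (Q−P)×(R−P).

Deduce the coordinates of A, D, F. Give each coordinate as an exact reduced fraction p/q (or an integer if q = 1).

1. A_x = 1  [A is the centroid of △ECB]
2. A_y = -4/3  [A is the centroid of △ECB]
   → A = (1, -4/3)
3. D_x = 11  [BC ∥ DA ∩ CA ∥ BD]
4. D_y = 29/3  [BC ∥ DA ∩ CA ∥ BD]
   → D = (11, 29/3)
5. F_x = -230/53  [B, E, F are collinear ∩ CF ⟂ BE]
6. F_y = 255/53  [B, E, F are collinear ∩ CF ⟂ BE]
   → F = (-230/53, 255/53)

A = (1, -4/3)
D = (11, 29/3)
F = (-230/53, 255/53)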